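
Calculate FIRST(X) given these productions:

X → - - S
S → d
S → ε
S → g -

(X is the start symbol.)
{ '-' }

To compute FIRST(X), examine every production with X on the left-hand side, reading each right-hand side left to right until a non-nullable symbol is reached.

From X → - - S:
  - '-' is a terminal: add '-' and stop

Collecting: FIRST(X) = { '-' }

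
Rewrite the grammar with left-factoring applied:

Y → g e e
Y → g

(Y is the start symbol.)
Left-factoring transforms A → αβ₁ | αβ₂ into A → αA' and A' → β₁ | β₂
(α is the longest common prefix among the alternatives). Repeat until
no nonterminal has two alternatives with a common prefix.

Round 1: Y has alternatives sharing prefix 'g'. Introduce Y': Y → g Y'
  Add: Y' → e e
  Add: Y' → ε

No remaining common prefixes — done.

Resulting grammar:
Y → g Y'
Y' → e e
Y' → ε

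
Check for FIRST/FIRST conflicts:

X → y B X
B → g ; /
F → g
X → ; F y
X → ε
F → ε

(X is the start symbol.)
No FIRST/FIRST conflicts.

A FIRST/FIRST conflict occurs when two productions N → α and N → β for the same non-terminal have FIRST(α) ∩ FIRST(β) ≠ ∅ (with ε ∈ FIRST of a nullable right-hand side, so two nullable alternatives also conflict).

Productions for X:
  X → y B X: FIRST = { 'y' }
  X → ; F y: FIRST = { ';' }
  X → ε: FIRST = { ε }
Productions for F:
  F → g: FIRST = { 'g' }
  F → ε: FIRST = { ε }
B has only one production, so no FIRST/FIRST conflict is possible there.

All alternatives of each non-terminal have pairwise disjoint FIRST sets.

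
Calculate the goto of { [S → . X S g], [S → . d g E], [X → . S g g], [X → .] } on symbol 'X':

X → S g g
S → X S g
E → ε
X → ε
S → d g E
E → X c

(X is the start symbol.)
{ [S → . X S g], [S → . d g E], [S → X . S g], [X → . S g g], [X → .] }

GOTO(I, 'X') = CLOSURE({ [A → αX.β] : [A → α.Xβ] ∈ I, X = 'X' })

Items with dot before 'X', with the dot advanced:
  [S → . X S g] → [S → X . S g]
Closure of the advanced items:
  [S → X . S g] has the dot before S: add [S → . X S g], [S → . d g E]
  [S → . X S g] has the dot before X: add [X → . S g g], [X → .]

GOTO = { [S → . X S g], [S → . d g E], [S → X . S g], [X → . S g g], [X → .] }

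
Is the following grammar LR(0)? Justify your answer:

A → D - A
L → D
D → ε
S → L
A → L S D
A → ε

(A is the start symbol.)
A grammar is LR(0) if no state in the canonical LR(0) collection has:
  - both a shift item (dot before a terminal) and a complete item (shift-reduce conflict), or
  - two or more complete items (reduce-reduce conflict; the accept item [A' → A .] counts as a complete item here).

Augment with A' → A and build the canonical LR(0) collection (I0 = CLOSURE({[A' → . A]}), then GOTO on every symbol after a dot until no new states appear). It has 10 states:
  I0: { [A → . D - A], [A → . L S D], [A → .], [A' → . A], [D → .], [L → . D] }  — 2 reduces
  I1: { [A' → A .] }  — accept
  I2: { [A → D . - A], [L → D .] }  — shift, reduce
  I3: { [A → L . S D], [D → .], [L → . D], [S → . L] }  — reduce
  I4: { [L → D .] }  — reduce
  I5: { [S → L .] }  — reduce
  I6: { [A → L S . D], [D → .] }  — reduce
  I7: { [A → L S D .] }  — reduce
  I8: { [A → . D - A], [A → . L S D], [A → .], [A → D - . A], [D → .], [L → . D] }  — 2 reduces
  I9: { [A → D - A .] }  — reduce

Conflict in state I0:
  Reduce-reduce conflict: [A → .] and [D → .]
So the grammar is NOT LR(0).

Answer: No. Reduce-reduce conflict: [A → .] and [D → .]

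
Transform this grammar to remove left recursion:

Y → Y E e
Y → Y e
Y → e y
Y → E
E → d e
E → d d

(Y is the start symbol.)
Y → e y Y'
Y → E Y'
Y' → E e Y'
Y' → e Y'
Y' → ε
E → d e
E → d d

Y is directly left-recursive. The standard transformation for
  A → A α₁ | ... | A α_m | β₁ | ... | β_n
is
  A  → β₁ A' | ... | β_n A'
  A' → α₁ A' | ... | α_m A' | ε

Y → e y becomes Y → e y Y'
Y → E becomes Y → E Y'
Y → Y E e becomes Y' → E e Y'
Y → Y e becomes Y' → e Y'
Add Y' → ε

Productions for other non-terminals are unchanged:
  E → d e
  E → d d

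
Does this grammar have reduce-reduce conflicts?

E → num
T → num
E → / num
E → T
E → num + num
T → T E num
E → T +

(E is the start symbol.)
Yes — I4: [E → num .] vs [T → num .]

A reduce-reduce conflict occurs when an LR(0) state has two complete items [A → α .] and [B → β .] — both call for a reduction, and with no lookahead the parser cannot choose between them.

Augment with E' → E and build the canonical LR(0) collection (I0 = CLOSURE({[E' → . E]}), then GOTO on every symbol after a dot until no new states appear). It has 11 states:
  I0: { [E → . / num], [E → . T +], [E → . T], [E → . num + num], [E → . num], [E' → . E], [T → . T E num], [T → . num] }  — shift
  I1: { [E → / . num] }  — shift
  I2: { [E' → E .] }  — accept
  I3: { [E → . / num], [E → . T +], [E → . T], [E → . num + num], [E → . num], [E → T . +], [E → T .], [T → . T E num], [T → . num], [T → T . E num] }  — shift, reduce
  I4: { [E → num . + num], [E → num .], [T → num .] }  — shift, 2 reduces
  I5: { [E → num + . num] }  — shift
  I6: { [E → num + num .] }  — reduce
  I7: { [E → T + .] }  — reduce
  I8: { [T → T E . num] }  — shift
  I9: { [T → T E num .] }  — reduce
  I10: { [E → / num .] }  — reduce

I4 contains complete items [E → num .], [T → num .] — reduce-reduce conflict.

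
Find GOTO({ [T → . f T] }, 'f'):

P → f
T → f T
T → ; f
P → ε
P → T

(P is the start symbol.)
GOTO(I, 'f') = CLOSURE({ [A → αX.β] : [A → α.Xβ] ∈ I, X = 'f' })

Items with dot before 'f', with the dot advanced:
  [T → . f T] → [T → f . T]
Closure of the advanced items:
  [T → f . T] has the dot before T: add [T → . f T], [T → . ; f]

GOTO = { [T → . ; f], [T → . f T], [T → f . T] }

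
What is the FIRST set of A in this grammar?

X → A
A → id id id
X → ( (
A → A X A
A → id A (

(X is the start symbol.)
{ 'id' }

From A → id id id:
  - id is a terminal: add 'id' and stop
From A → A X A:
  - A is the symbol being defined: contributes nothing new
    A is not nullable, so stop
From A → id A (:
  - id is a terminal: add 'id' and stop

Collecting: FIRST(A) = { 'id' }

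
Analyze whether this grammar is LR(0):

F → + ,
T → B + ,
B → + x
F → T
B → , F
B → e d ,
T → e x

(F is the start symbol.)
Yes, the grammar is LR(0)

A grammar is LR(0) if no state in the canonical LR(0) collection has:
  - both a shift item (dot before a terminal) and a complete item (shift-reduce conflict), or
  - two or more complete items (reduce-reduce conflict; the accept item [F' → F .] counts as a complete item here).

Augment with F' → F and build the canonical LR(0) collection (I0 = CLOSURE({[F' → . F]}), then GOTO on every symbol after a dot until no new states appear). It has 15 states:
  I0: { [B → . + x], [B → . , F], [B → . e d ,], [F → . + ,], [F → . T], [F' → . F], [T → . B + ,], [T → . e x] }  — shift
  I1: { [B → + . x], [F → + . ,] }  — shift
  I2: { [B → , . F], [B → . + x], [B → . , F], [B → . e d ,], [F → . + ,], [F → . T], [T → . B + ,], [T → . e x] }  — shift
  I3: { [T → B . + ,] }  — shift
  I4: { [F' → F .] }  — accept
  I5: { [F → T .] }  — reduce
  I6: { [B → e . d ,], [T → e . x] }  — shift
  I7: { [B → e d . ,] }  — shift
  I8: { [T → e x .] }  — reduce
  I9: { [B → e d , .] }  — reduce
  I10: { [T → B + . ,] }  — shift
  I11: { [T → B + , .] }  — reduce
  I12: { [B → , F .] }  — reduce
  I13: { [F → + , .] }  — reduce
  I14: { [B → + x .] }  — reduce

Every state is either a pure shift/goto state or contains exactly one complete item and nothing to shift — no conflicts. The grammar is LR(0).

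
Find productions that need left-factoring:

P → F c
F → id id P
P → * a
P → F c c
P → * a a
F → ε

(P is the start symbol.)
Left-factoring is needed when two productions for the same non-terminal
share a common prefix on the right-hand side.

Productions for P:
  P → F c
  P → * a
  P → F c c
  P → * a a
Productions for F:
  F → id id P
  F → ε

Found common prefix 'F c' in productions for P
Found common prefix '* a' in productions for P

Answer: Yes, P has productions with common prefix 'F c'; P has productions with common prefix '* a'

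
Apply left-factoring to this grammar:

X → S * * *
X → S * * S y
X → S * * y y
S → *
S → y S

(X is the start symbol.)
X → S * * X'
X' → *
X' → S y
X' → y y
S → *
S → y S

Left-factoring transforms A → αβ₁ | αβ₂ into A → αA' and A' → β₁ | β₂
(α is the longest common prefix among the alternatives). Repeat until
no nonterminal has two alternatives with a common prefix.

Round 1: X has alternatives sharing prefix 'S * *'. Introduce X': X → S * * X'
  Add: X' → *
  Add: X' → S y
  Add: X' → y y

No remaining common prefixes — done.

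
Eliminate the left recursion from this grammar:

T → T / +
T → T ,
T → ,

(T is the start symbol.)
T → , T'
T' → / + T'
T' → , T'
T' → ε

T is directly left-recursive. The standard transformation for
  A → A α₁ | ... | A α_m | β₁ | ... | β_n
is
  A  → β₁ A' | ... | β_n A'
  A' → α₁ A' | ... | α_m A' | ε

T → , becomes T → , T'
T → T / + becomes T' → / + T'
T → T , becomes T' → , T'
Add T' → ε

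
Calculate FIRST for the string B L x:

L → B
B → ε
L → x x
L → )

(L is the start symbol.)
FIRST sets of the non-terminals involved (from the grammar, by fixed-point iteration):
  FIRST(B) = { ε }
  FIRST(L) = { ')', 'x', ε }

To compute FIRST(B L x), process the symbols left to right:
Symbol B is a non-terminal. Add FIRST(B) \ {ε} = { }
B is nullable (ε ∈ FIRST(B)), continue to the next symbol.
Symbol L is a non-terminal. Add FIRST(L) \ {ε} = { ')', 'x' }
L is nullable (ε ∈ FIRST(L)), continue to the next symbol.
Symbol x is a terminal. Add 'x' and stop.
FIRST(B L x) = { ')', 'x' }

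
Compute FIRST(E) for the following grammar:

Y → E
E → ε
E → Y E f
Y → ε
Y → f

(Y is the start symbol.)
{ 'f', ε }

FIRST sets of the other non-terminals involved (by the same procedure, iterated to a fixed point):
  FIRST(Y) = { 'f', ε }

From E → ε:
  - ε-production, so ε ∈ FIRST(E)
From E → Y E f:
  - Y is a non-terminal: add FIRST(Y) \ {ε} = { 'f' }
    Y is nullable, so continue to the next symbol
  - E is the symbol being defined: contributes nothing new
    E is nullable, so continue to the next symbol
  - f is a terminal: add 'f' and stop

Collecting: FIRST(E) = { 'f', ε }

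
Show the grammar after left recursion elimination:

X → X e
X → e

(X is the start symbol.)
X is directly left-recursive. The standard transformation for
  A → A α₁ | ... | A α_m | β₁ | ... | β_n
is
  A  → β₁ A' | ... | β_n A'
  A' → α₁ A' | ... | α_m A' | ε

X → e becomes X → e X'
X → X e becomes X' → e X'
Add X' → ε

Resulting grammar:
X → e X'
X' → e X'
X' → ε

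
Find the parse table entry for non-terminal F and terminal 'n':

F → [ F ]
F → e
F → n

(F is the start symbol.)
To find M[F, 'n'], we find productions for F where 'n' is in the predict set (PREDICT(N → α) = (FIRST(α) \ {ε}) ∪ (FOLLOW(N) if α ⇒* ε)).

F → [ F ]: PREDICT = { '[' }
F → e: PREDICT = { 'e' }
F → n: PREDICT = { 'n' }
  'n' is in predict set, so this production goes in M[F, 'n']

M[F, 'n'] = F → n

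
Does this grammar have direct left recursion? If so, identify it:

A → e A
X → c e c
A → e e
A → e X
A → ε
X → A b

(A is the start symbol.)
A → e A: starts with e
X → c e c: starts with c
A → e e: starts with e
A → e X: starts with e
A → ε: starts with ε
X → A b: starts with A

No direct left recursion found.

Answer: No direct left recursion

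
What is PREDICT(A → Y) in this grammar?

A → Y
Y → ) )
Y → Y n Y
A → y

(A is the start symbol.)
{ ')' }

PREDICT(A → Y) = (FIRST(RHS) \ {ε}) ∪ (FOLLOW(A) if ε ∈ FIRST(RHS), i.e. RHS ⇒* ε)
FIRST(Y) = { ')' }
FIRST(Y) = { ')' }
ε ∉ FIRST(Y), so FOLLOW(A) is not added.
PREDICT(A → Y) = { ')' }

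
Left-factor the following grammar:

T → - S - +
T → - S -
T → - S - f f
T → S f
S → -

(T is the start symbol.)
Left-factoring transforms A → αβ₁ | αβ₂ into A → αA' and A' → β₁ | β₂
(α is the longest common prefix among the alternatives). Repeat until
no nonterminal has two alternatives with a common prefix.

Round 1: T has alternatives sharing prefix '- S -'. Introduce T': T → - S - T'
  Add: T' → +
  Add: T' → ε
  Add: T' → f f

No remaining common prefixes — done.

Resulting grammar:
T → - S - T'
T' → +
T' → ε
T' → f f
T → S f
S → -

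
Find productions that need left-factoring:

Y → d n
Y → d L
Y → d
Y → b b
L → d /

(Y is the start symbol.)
Yes, Y has productions with common prefix 'd'

Left-factoring is needed when two productions for the same non-terminal
share a common prefix on the right-hand side.

Productions for Y:
  Y → d n
  Y → d L
  Y → d
  Y → b b

Found common prefix 'd' in productions for Y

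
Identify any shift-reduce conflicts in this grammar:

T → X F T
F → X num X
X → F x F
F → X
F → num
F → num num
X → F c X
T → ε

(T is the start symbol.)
Yes — I0: [T → .] vs [F → . num]; I3: [F → X .] vs [F → X . num X]; I4: [F → num .] vs [F → num . num]; I6: [T → .] vs [F → . num]; I7: [F → X .] vs [F → X . num X]; I8: [F → num .] vs [F → . num]; I9: [F → X .] vs [F → X . num X]; I10: [F → num .] vs [F → num . num]; I15: [X → F x F .] vs [X → F . c X]; I16: [F → X .] vs [F → X . num X]

Augment with T' → T and build the canonical LR(0) collection (I0 = CLOSURE({[T' → . T]}), then GOTO on every symbol after a dot until no new states appear). It has 17 states:
  I0: { [F → . X num X], [F → . X], [F → . num num], [F → . num], [T → . X F T], [T → .], [T' → . T], [X → . F c X], [X → . F x F] }  — shift, reduce
  I1: { [X → F . c X], [X → F . x F] }  — shift
  I2: { [T' → T .] }  — accept
  I3: { [F → . X num X], [F → . X], [F → . num num], [F → . num], [F → X . num X], [F → X .], [T → X . F T], [X → . F c X], [X → . F x F] }  — shift, reduce
  I4: { [F → num . num], [F → num .] }  — shift, reduce
  I5: { [F → num num .] }  — reduce
  I6: { [F → . X num X], [F → . X], [F → . num num], [F → . num], [T → . X F T], [T → .], [T → X F . T], [X → . F c X], [X → . F x F], [X → F . c X], [X → F . x F] }  — shift, reduce
  I7: { [F → X . num X], [F → X .] }  — shift, reduce
  I8: { [F → . X num X], [F → . X], [F → . num num], [F → . num], [F → X num . X], [F → num . num], [F → num .], [X → . F c X], [X → . F x F] }  — shift, reduce
  I9: { [F → X . num X], [F → X .], [F → X num X .] }  — shift, 2 reduces
  I10: { [F → num . num], [F → num .], [F → num num .] }  — shift, 2 reduces
  I11: { [F → . X num X], [F → . X], [F → . num num], [F → . num], [F → X num . X], [X → . F c X], [X → . F x F] }  — shift
  I12: { [T → X F T .] }  — reduce
  I13: { [F → . X num X], [F → . X], [F → . num num], [F → . num], [X → . F c X], [X → . F x F], [X → F c . X] }  — shift
  I14: { [F → . X num X], [F → . X], [F → . num num], [F → . num], [X → . F c X], [X → . F x F], [X → F x . F] }  — shift
  I15: { [X → F . c X], [X → F . x F], [X → F x F .] }  — shift, reduce
  I16: { [F → X . num X], [F → X .], [X → F c X .] }  — shift, 2 reduces

I0 contains reduce item [T → .] and shift items [F → . num], [F → . num num] — shift-reduce conflict.
I3 contains reduce item [F → X .] and shift items [F → X . num X], [F → . num], [F → . num num] — shift-reduce conflict.
I4 contains reduce item [F → num .] and shift item [F → num . num] — shift-reduce conflict.
I6 contains reduce item [T → .] and shift items [F → . num], [F → . num num], [X → F . c X], [X → F . x F] — shift-reduce conflict.
I7 contains reduce item [F → X .] and shift item [F → X . num X] — shift-reduce conflict.
I8 contains reduce item [F → num .] and shift items [F → . num], [F → . num num], [F → num . num] — shift-reduce conflict.
I9 contains reduce items [F → X .], [F → X num X .] and shift item [F → X . num X] — shift-reduce conflict.
I10 contains reduce items [F → num .], [F → num num .] and shift item [F → num . num] — shift-reduce conflict.
I15 contains reduce item [X → F x F .] and shift items [X → F . c X], [X → F . x F] — shift-reduce conflict.
I16 contains reduce items [F → X .], [X → F c X .] and shift item [F → X . num X] — shift-reduce conflict.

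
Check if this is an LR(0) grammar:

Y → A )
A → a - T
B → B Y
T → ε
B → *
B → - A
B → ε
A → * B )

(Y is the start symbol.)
No. Shift-reduce conflict between [B → .] and [B → . *]

Augment with Y' → Y and build the canonical LR(0) collection (I0 = CLOSURE({[Y' → . Y]}), then GOTO on every symbol after a dot until no new states appear). It has 14 states:
  I0: { [A → . * B )], [A → . a - T], [Y → . A )], [Y' → . Y] }  — shift
  I1: { [A → * . B )], [B → . *], [B → . - A], [B → . B Y], [B → .] }  — shift, reduce
  I2: { [Y → A . )] }  — shift
  I3: { [Y' → Y .] }  — accept
  I4: { [A → a . - T] }  — shift
  I5: { [A → a - . T], [T → .] }  — reduce
  I6: { [A → a - T .] }  — reduce
  I7: { [Y → A ) .] }  — reduce
  I8: { [B → * .] }  — reduce
  I9: { [A → . * B )], [A → . a - T], [B → - . A] }  — shift
  I10: { [A → * B . )], [A → . * B )], [A → . a - T], [B → B . Y], [Y → . A )] }  — shift
  I11: { [A → * B ) .] }  — reduce
  I12: { [B → B Y .] }  — reduce
  I13: { [B → - A .] }  — reduce

Conflict in state I1:
  Shift-reduce conflict between [B → .] and [B → . *]
So the grammar is NOT LR(0).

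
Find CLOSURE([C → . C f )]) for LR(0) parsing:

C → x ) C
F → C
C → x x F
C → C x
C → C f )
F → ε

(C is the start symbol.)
To compute CLOSURE, for each item [A → α.Bβ] where B is a non-terminal, add [B → .γ] for all productions B → γ; repeat for the newly added items until nothing changes.

Start with: [C → . C f )]
  [C → . C f )] has the dot before C: add [C → . x ) C], [C → . x x F], [C → . C x]
No further items can be added.

CLOSURE = { [C → . C f )], [C → . C x], [C → . x ) C], [C → . x x F] }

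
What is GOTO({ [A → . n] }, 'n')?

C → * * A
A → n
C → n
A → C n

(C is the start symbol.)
GOTO(I, 'n') = CLOSURE({ [A → αX.β] : [A → α.Xβ] ∈ I, X = 'n' })

Items with dot before 'n', with the dot advanced:
  [A → . n] → [A → n .]
Closure adds nothing (no advanced item has the dot before a non-terminal).

GOTO = { [A → n .] }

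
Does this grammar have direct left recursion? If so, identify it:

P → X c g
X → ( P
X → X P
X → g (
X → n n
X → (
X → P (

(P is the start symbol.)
Yes, X is left-recursive

P → X c g: starts with X
X → ( P: starts with '('
X → X P: LEFT RECURSIVE (starts with X)
X → g (: starts with g
X → n n: starts with n
X → (: starts with '('
X → P (: starts with P

The grammar has direct left recursion on: X.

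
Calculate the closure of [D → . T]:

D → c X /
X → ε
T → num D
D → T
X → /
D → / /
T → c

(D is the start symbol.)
{ [D → . T], [T → . c], [T → . num D] }

To compute CLOSURE, for each item [A → α.Bβ] where B is a non-terminal, add [B → .γ] for all productions B → γ; repeat for the newly added items until nothing changes.

Start with: [D → . T]
  [D → . T] has the dot before T: add [T → . num D], [T → . c]
No further items can be added.

CLOSURE = { [D → . T], [T → . c], [T → . num D] }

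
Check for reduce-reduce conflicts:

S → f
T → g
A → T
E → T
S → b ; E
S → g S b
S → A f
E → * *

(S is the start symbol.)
No reduce-reduce conflicts

A reduce-reduce conflict occurs when an LR(0) state has two complete items [A → α .] and [B → β .] — both call for a reduction, and with no lookahead the parser cannot choose between them.

Augment with S' → S and build the canonical LR(0) collection (I0 = CLOSURE({[S' → . S]}), then GOTO on every symbol after a dot until no new states appear). It has 16 states:
  I0: { [A → . T], [S → . A f], [S → . b ; E], [S → . f], [S → . g S b], [S' → . S], [T → . g] }  — shift
  I1: { [S → A . f] }  — shift
  I2: { [S' → S .] }  — accept
  I3: { [A → T .] }  — reduce
  I4: { [S → b . ; E] }  — shift
  I5: { [S → f .] }  — reduce
  I6: { [A → . T], [S → . A f], [S → . b ; E], [S → . f], [S → . g S b], [S → g . S b], [T → . g], [T → g .] }  — shift, reduce
  I7: { [S → g S . b] }  — shift
  I8: { [S → g S b .] }  — reduce
  I9: { [E → . * *], [E → . T], [S → b ; . E], [T → . g] }  — shift
  I10: { [E → * . *] }  — shift
  I11: { [S → b ; E .] }  — reduce
  I12: { [E → T .] }  — reduce
  I13: { [T → g .] }  — reduce
  I14: { [E → * * .] }  — reduce
  I15: { [S → A f .] }  — reduce

No state contains more than one complete item.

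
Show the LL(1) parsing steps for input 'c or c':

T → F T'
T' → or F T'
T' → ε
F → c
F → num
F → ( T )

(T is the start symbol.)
LL(1) parsing maintains a stack (initially the start symbol over $) and the input. At each step: if the stack top is a terminal, match it against the current input token; if it is a non-terminal N, replace it with the RHS of M[N, lookahead] (the unique production whose predict set contains the lookahead).

Stack is shown with the top on the left.

Stack      Input     Action
---------------------------
T $        c or c $  output T → F T'
F T' $     c or c $  output F → c
c T' $     c or c $  match 'c'
T' $       or c $    output T' → or F T'
or F T' $  or c $    match 'or'
F T' $     c $       output F → c
c T' $     c $       match 'c'
T' $       $         output T' → ε
$          $         accept

The string is accepted.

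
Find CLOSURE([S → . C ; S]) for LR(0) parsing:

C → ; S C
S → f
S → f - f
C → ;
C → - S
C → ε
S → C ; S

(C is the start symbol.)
{ [C → . - S], [C → . ; S C], [C → . ;], [C → .], [S → . C ; S] }

Start with: [S → . C ; S]
  [S → . C ; S] has the dot before C: add [C → . ; S C], [C → . ;], [C → . - S], [C → .]
No further items can be added.

CLOSURE = { [C → . - S], [C → . ; S C], [C → . ;], [C → .], [S → . C ; S] }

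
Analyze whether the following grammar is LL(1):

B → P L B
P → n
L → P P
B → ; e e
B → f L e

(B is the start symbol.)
Yes, the grammar is LL(1).

A grammar is LL(1) if for each non-terminal N with multiple productions, the predict sets of those productions are pairwise disjoint, where PREDICT(N → α) = (FIRST(α) \ {ε}) ∪ (FOLLOW(N) if α ⇒* ε).

Relevant sets:
  FIRST(P) = { 'n' }

For B:
  PREDICT(B → P L B) = { 'n' }
  PREDICT(B → ';' e e) = { ';' }
  PREDICT(B → f L e) = { 'f' }
P, L have a single production, so nothing to check there.

All predict sets are disjoint. The grammar IS LL(1).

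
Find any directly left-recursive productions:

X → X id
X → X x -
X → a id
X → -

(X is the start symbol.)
Direct left recursion occurs when N → N α for some non-terminal N (the right-hand side begins with the left-hand side itself).

X → X id: LEFT RECURSIVE (starts with X)
X → X x -: LEFT RECURSIVE (starts with X)
X → a id: starts with a
X → -: starts with '-'

The grammar has direct left recursion on: X.

Answer: Yes, X is left-recursive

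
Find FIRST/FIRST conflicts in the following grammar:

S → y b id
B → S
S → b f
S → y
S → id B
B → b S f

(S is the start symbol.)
A FIRST/FIRST conflict occurs when two productions N → α and N → β for the same non-terminal have FIRST(α) ∩ FIRST(β) ≠ ∅ (with ε ∈ FIRST of a nullable right-hand side, so two nullable alternatives also conflict).

FIRST sets of the non-terminals at (or reachable through a nullable prefix from) the front of some alternative:
  FIRST(S) = { 'b', 'id', 'y' }

Productions for S:
  S → y b id: FIRST = { 'y' }
  S → b f: FIRST = { 'b' }
  S → y: FIRST = { 'y' }
  S → id B: FIRST = { 'id' }
Productions for B:
  B → S: FIRST = { 'b', 'id', 'y' }
  B → b S f: FIRST = { 'b' }

Conflict for S: S → y b id and S → y
  Overlap: { 'y' }
Conflict for B: B → S and B → b S f
  Overlap: { 'b' }

Answer: Yes. S → y b id / S → y on { 'y' }; B → S / B → b S f on { 'b' }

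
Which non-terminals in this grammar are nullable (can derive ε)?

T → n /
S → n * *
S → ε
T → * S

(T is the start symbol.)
A non-terminal is nullable if it can derive ε (the empty string): either it has an ε-production, or it has a production whose right-hand side consists entirely of nullable non-terminals.

ε-productions: S → ε
So S is immediately nullable.
No further non-terminal can be added: every production for the remaining non-terminals contains a terminal or a non-nullable non-terminal.
Nullable = { 'S' }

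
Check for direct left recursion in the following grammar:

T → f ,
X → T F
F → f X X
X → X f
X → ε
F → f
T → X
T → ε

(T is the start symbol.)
Direct left recursion occurs when N → N α for some non-terminal N (the right-hand side begins with the left-hand side itself).

T → f ,: starts with f
X → T F: starts with T
F → f X X: starts with f
X → X f: LEFT RECURSIVE (starts with X)
X → ε: starts with ε
F → f: starts with f
T → X: starts with X
T → ε: starts with ε

The grammar has direct left recursion on: X.

Answer: Yes, X is left-recursive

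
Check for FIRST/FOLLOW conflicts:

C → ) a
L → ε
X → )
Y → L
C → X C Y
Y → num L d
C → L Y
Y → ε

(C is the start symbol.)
Yes. Y → num L d with FOLLOW(Y) on { 'num' }

A FIRST/FOLLOW conflict occurs when a non-terminal N has a nullable alternative N → β (β ⇒* ε) and another alternative N → α with FIRST(α) ∩ FOLLOW(N) ≠ ∅: on such a lookahead the parser cannot decide between expanding α and letting N vanish via β.

Nullable non-terminals: C, L, Y.
FIRST sets used below: FIRST(X) = { ')' }, FIRST(L) = { ε }, FIRST(Y) = { 'num', ε }

C: nullable alternative(s) C → L Y; FOLLOW(C) = { $, 'num' }
  C → ) a: FIRST \ {ε} = { ')' } — disjoint from FOLLOW(C)
  C → X C Y: FIRST \ {ε} = { ')' } — disjoint from FOLLOW(C)
  C → L Y: FIRST \ {ε} = { 'num' } — this is the only nullable alternative, skip
L has a nullable alternative but only one production, so nothing to check.

Y: nullable alternative(s) Y → L, Y → ε; FOLLOW(Y) = { $, 'num' }
  Y → L: FIRST \ {ε} = { } — disjoint from FOLLOW(Y)
  Y → num L d: FIRST \ {ε} = { 'num' } — overlaps FOLLOW(Y) on { 'num' }: CONFLICT
  Y → ε: FIRST \ {ε} = { } — disjoint from FOLLOW(Y)

X has no nullable alternative, so no FIRST/FOLLOW check is needed there.

So the grammar has 1 FIRST/FOLLOW conflict (marked CONFLICT above).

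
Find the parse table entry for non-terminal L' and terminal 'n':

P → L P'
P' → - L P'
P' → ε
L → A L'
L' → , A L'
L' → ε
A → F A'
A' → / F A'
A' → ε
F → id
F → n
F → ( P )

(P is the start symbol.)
Empty (error entry)

To find M[L', 'n'], we find productions for L' where 'n' is in the predict set (PREDICT(N → α) = (FIRST(α) \ {ε}) ∪ (FOLLOW(N) if α ⇒* ε)).

Relevant sets:
  FOLLOW(L') = { $, ')', '-' }

L' → , A L': PREDICT = { ',' }
L' → ε: PREDICT = { $, ')', '-' }

M[L', 'n'] is empty (no production applies)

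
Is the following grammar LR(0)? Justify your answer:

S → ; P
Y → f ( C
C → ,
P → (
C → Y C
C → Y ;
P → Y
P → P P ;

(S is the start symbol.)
No. Shift-reduce conflict between [S → ; P .] and [P → . (]

A grammar is LR(0) if no state in the canonical LR(0) collection has:
  - both a shift item (dot before a terminal) and a complete item (shift-reduce conflict), or
  - two or more complete items (reduce-reduce conflict; the accept item [S' → S .] counts as a complete item here).

Augment with S' → S and build the canonical LR(0) collection (I0 = CLOSURE({[S' → . S]}), then GOTO on every symbol after a dot until no new states appear). It has 15 states:
  I0: { [S → . ; P], [S' → . S] }  — shift
  I1: { [P → . (], [P → . P P ;], [P → . Y], [S → ; . P], [Y → . f ( C] }  — shift
  I2: { [S' → S .] }  — accept
  I3: { [P → ( .] }  — reduce
  I4: { [P → . (], [P → . P P ;], [P → . Y], [P → P . P ;], [S → ; P .], [Y → . f ( C] }  — shift, reduce
  I5: { [P → Y .] }  — reduce
  I6: { [Y → f . ( C] }  — shift
  I7: { [C → . ,], [C → . Y ;], [C → . Y C], [Y → . f ( C], [Y → f ( . C] }  — shift
  I8: { [C → , .] }  — reduce
  I9: { [Y → f ( C .] }  — reduce
  I10: { [C → . ,], [C → . Y ;], [C → . Y C], [C → Y . ;], [C → Y . C], [Y → . f ( C] }  — shift
  I11: { [C → Y ; .] }  — reduce
  I12: { [C → Y C .] }  — reduce
  I13: { [P → . (], [P → . P P ;], [P → . Y], [P → P . P ;], [P → P P . ;], [Y → . f ( C] }  — shift
  I14: { [P → P P ; .] }  — reduce

Conflict in state I4:
  Shift-reduce conflict between [S → ; P .] and [P → . (]
So the grammar is NOT LR(0).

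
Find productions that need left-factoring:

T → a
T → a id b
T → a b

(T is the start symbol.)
Left-factoring is needed when two productions for the same non-terminal
share a common prefix on the right-hand side.

Productions for T:
  T → a
  T → a id b
  T → a b

Found common prefix 'a' in productions for T

Answer: Yes, T has productions with common prefix 'a'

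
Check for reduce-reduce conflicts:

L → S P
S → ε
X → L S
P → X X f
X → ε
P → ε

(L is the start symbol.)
Augment with L' → L and build the canonical LR(0) collection (I0 = CLOSURE({[L' → . L]}), then GOTO on every symbol after a dot until no new states appear). It has 9 states:
  I0: { [L → . S P], [L' → . L], [S → .] }  — reduce
  I1: { [L' → L .] }  — accept
  I2: { [L → . S P], [L → S . P], [P → . X X f], [P → .], [S → .], [X → . L S], [X → .] }  — 3 reduces
  I3: { [S → .], [X → L . S] }  — reduce
  I4: { [L → S P .] }  — reduce
  I5: { [L → . S P], [P → X . X f], [S → .], [X → . L S], [X → .] }  — 2 reduces
  I6: { [P → X X . f] }  — shift
  I7: { [P → X X f .] }  — reduce
  I8: { [X → L S .] }  — reduce

I2 contains complete items [P → .], [S → .], [X → .] — reduce-reduce conflict.
I5 contains complete items [S → .], [X → .] — reduce-reduce conflict.

Answer: Yes — I2: [P → .] vs [S → .]; I5: [S → .] vs [X → .]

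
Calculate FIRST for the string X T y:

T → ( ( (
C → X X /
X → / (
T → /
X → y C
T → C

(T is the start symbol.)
{ '/', 'y' }

FIRST sets of the non-terminals involved (from the grammar, by fixed-point iteration):
  FIRST(X) = { '/', 'y' }

To compute FIRST(X T y), process the symbols left to right:
Symbol X is a non-terminal. Add FIRST(X) \ {ε} = { '/', 'y' }
X is not nullable (ε ∉ FIRST(X)), so stop here.
FIRST(X T y) = { '/', 'y' }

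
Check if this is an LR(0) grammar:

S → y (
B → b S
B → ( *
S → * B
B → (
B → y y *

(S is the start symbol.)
Augment with S' → S and build the canonical LR(0) collection (I0 = CLOSURE({[S' → . S]}), then GOTO on every symbol after a dot until no new states appear). It has 13 states:
  I0: { [S → . * B], [S → . y (], [S' → . S] }  — shift
  I1: { [B → . ( *], [B → . (], [B → . b S], [B → . y y *], [S → * . B] }  — shift
  I2: { [S' → S .] }  — accept
  I3: { [S → y . (] }  — shift
  I4: { [S → y ( .] }  — reduce
  I5: { [B → ( . *], [B → ( .] }  — shift, reduce
  I6: { [S → * B .] }  — reduce
  I7: { [B → b . S], [S → . * B], [S → . y (] }  — shift
  I8: { [B → y . y *] }  — shift
  I9: { [B → y y . *] }  — shift
  I10: { [B → y y * .] }  — reduce
  I11: { [B → b S .] }  — reduce
  I12: { [B → ( * .] }  — reduce

Conflict in state I5:
  Shift-reduce conflict between [B → ( .] and [B → ( . *]
So the grammar is NOT LR(0).

Answer: No. Shift-reduce conflict between [B → ( .] and [B → ( . *]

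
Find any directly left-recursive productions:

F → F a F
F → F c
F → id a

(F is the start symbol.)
Yes, F is left-recursive

Direct left recursion occurs when N → N α for some non-terminal N (the right-hand side begins with the left-hand side itself).

F → F a F: LEFT RECURSIVE (starts with F)
F → F c: LEFT RECURSIVE (starts with F)
F → id a: starts with id

The grammar has direct left recursion on: F.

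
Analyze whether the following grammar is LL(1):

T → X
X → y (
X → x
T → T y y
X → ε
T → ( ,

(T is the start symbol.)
No. Predict set conflict for T: { 'x', 'y' }

Relevant sets:
  FIRST(X) = { 'x', 'y', ε }
  FIRST(T) = { '(', 'x', 'y', ε }
  FOLLOW(T) = { $, 'y' }
  FOLLOW(X) = { $, 'y' }

For T:
  PREDICT(T → X) = { $, 'x', 'y' }
  PREDICT(T → T y y) = { '(', 'x', 'y' }
  PREDICT(T → '(' ',') = { '(' }
For X:
  PREDICT(X → y '(') = { 'y' }
  PREDICT(X → x) = { 'x' }
  PREDICT(X → ε) = { $, 'y' }

Conflict found: Predict set conflict for T: { 'x', 'y' }
The grammar is NOT LL(1).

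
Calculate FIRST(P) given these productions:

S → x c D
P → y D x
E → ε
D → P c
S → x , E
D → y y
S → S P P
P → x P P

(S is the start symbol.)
{ 'x', 'y' }

To compute FIRST(P), examine every production with P on the left-hand side, reading each right-hand side left to right until a non-nullable symbol is reached.

From P → y D x:
  - y is a terminal: add 'y' and stop
From P → x P P:
  - x is a terminal: add 'x' and stop

Collecting: FIRST(P) = { 'x', 'y' }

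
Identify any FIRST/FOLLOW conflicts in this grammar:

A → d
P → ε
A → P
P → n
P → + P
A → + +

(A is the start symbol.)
A FIRST/FOLLOW conflict occurs when a non-terminal N has a nullable alternative N → β (β ⇒* ε) and another alternative N → α with FIRST(α) ∩ FOLLOW(N) ≠ ∅: on such a lookahead the parser cannot decide between expanding α and letting N vanish via β.

Nullable non-terminals: A, P.
FIRST sets used below: FIRST(P) = { '+', 'n', ε }

A: nullable alternative(s) A → P; FOLLOW(A) = { $ }
  A → d: FIRST \ {ε} = { 'd' } — disjoint from FOLLOW(A)
  A → P: FIRST \ {ε} = { '+', 'n' } — this is the only nullable alternative, skip
  A → + +: FIRST \ {ε} = { '+' } — disjoint from FOLLOW(A)

P: nullable alternative(s) P → ε; FOLLOW(P) = { $ }
  P → ε: FIRST \ {ε} = { } — this is the only nullable alternative, skip
  P → n: FIRST \ {ε} = { 'n' } — disjoint from FOLLOW(P)
  P → + P: FIRST \ {ε} = { '+' } — disjoint from FOLLOW(P)

No FIRST/FOLLOW conflicts found.

Answer: No FIRST/FOLLOW conflicts.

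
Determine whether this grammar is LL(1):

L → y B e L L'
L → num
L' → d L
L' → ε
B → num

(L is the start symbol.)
Relevant sets:
  FOLLOW(L') = { $, 'd' }

For L:
  PREDICT(L → y B e L L') = { 'y' }
  PREDICT(L → num) = { 'num' }
For L':
  PREDICT(L' → d L) = { 'd' }
  PREDICT(L' → ε) = { $, 'd' }
B has a single production, so nothing to check there.

Conflict found: Predict set conflict for L': { 'd' }
The grammar is NOT LL(1).

Answer: No. Predict set conflict for L': { 'd' }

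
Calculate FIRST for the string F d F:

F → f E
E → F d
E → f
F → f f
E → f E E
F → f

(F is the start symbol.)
{ 'f' }

FIRST sets of the non-terminals involved (from the grammar, by fixed-point iteration):
  FIRST(F) = { 'f' }

To compute FIRST(F d F), process the symbols left to right:
Symbol F is a non-terminal. Add FIRST(F) \ {ε} = { 'f' }
F is not nullable (ε ∉ FIRST(F)), so stop here.
FIRST(F d F) = { 'f' }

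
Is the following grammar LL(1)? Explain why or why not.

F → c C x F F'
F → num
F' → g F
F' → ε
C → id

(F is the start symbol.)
No. Predict set conflict for F': { 'g' }

Relevant sets:
  FOLLOW(F') = { $, 'g' }

For F:
  PREDICT(F → c C x F F') = { 'c' }
  PREDICT(F → num) = { 'num' }
For F':
  PREDICT(F' → g F) = { 'g' }
  PREDICT(F' → ε) = { $, 'g' }
C has a single production, so nothing to check there.

Conflict found: Predict set conflict for F': { 'g' }
The grammar is NOT LL(1).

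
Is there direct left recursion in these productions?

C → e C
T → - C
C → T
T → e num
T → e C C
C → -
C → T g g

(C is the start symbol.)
No direct left recursion

Direct left recursion occurs when N → N α for some non-terminal N (the right-hand side begins with the left-hand side itself).

C → e C: starts with e
T → - C: starts with '-'
C → T: starts with T
T → e num: starts with e
T → e C C: starts with e
C → -: starts with '-'
C → T g g: starts with T

No direct left recursion found.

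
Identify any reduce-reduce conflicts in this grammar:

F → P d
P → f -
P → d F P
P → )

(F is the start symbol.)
A reduce-reduce conflict occurs when an LR(0) state has two complete items [A → α .] and [B → β .] — both call for a reduction, and with no lookahead the parser cannot choose between them.

Augment with F' → F and build the canonical LR(0) collection (I0 = CLOSURE({[F' → . F]}), then GOTO on every symbol after a dot until no new states appear). It has 10 states:
  I0: { [F → . P d], [F' → . F], [P → . )], [P → . d F P], [P → . f -] }  — shift
  I1: { [P → ) .] }  — reduce
  I2: { [F' → F .] }  — accept
  I3: { [F → P . d] }  — shift
  I4: { [F → . P d], [P → . )], [P → . d F P], [P → . f -], [P → d . F P] }  — shift
  I5: { [P → f . -] }  — shift
  I6: { [P → f - .] }  — reduce
  I7: { [P → . )], [P → . d F P], [P → . f -], [P → d F . P] }  — shift
  I8: { [P → d F P .] }  — reduce
  I9: { [F → P d .] }  — reduce

No state contains more than one complete item.

Answer: No reduce-reduce conflicts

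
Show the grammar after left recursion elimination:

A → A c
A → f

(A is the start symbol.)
A is directly left-recursive. The standard transformation for
  A → A α₁ | ... | A α_m | β₁ | ... | β_n
is
  A  → β₁ A' | ... | β_n A'
  A' → α₁ A' | ... | α_m A' | ε

A → f becomes A → f A'
A → A c becomes A' → c A'
Add A' → ε

Resulting grammar:
A → f A'
A' → c A'
A' → ε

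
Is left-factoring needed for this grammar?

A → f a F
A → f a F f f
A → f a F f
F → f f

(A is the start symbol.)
Left-factoring is needed when two productions for the same non-terminal
share a common prefix on the right-hand side.

Productions for A:
  A → f a F
  A → f a F f f
  A → f a F f

Found common prefix 'f a F' in productions for A

Answer: Yes, A has productions with common prefix 'f a F'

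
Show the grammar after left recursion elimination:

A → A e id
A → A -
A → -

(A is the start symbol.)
A → - A'
A' → e id A'
A' → - A'
A' → ε

A is directly left-recursive. The standard transformation for
  A → A α₁ | ... | A α_m | β₁ | ... | β_n
is
  A  → β₁ A' | ... | β_n A'
  A' → α₁ A' | ... | α_m A' | ε

A → - becomes A → - A'
A → A e id becomes A' → e id A'
A → A - becomes A' → - A'
Add A' → ε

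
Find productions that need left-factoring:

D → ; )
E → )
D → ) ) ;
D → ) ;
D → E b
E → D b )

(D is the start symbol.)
Yes, D has productions with common prefix ')'

Left-factoring is needed when two productions for the same non-terminal
share a common prefix on the right-hand side.

Productions for D:
  D → ; )
  D → ) ) ;
  D → ) ;
  D → E b
Productions for E:
  E → )
  E → D b )

Found common prefix ')' in productions for D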